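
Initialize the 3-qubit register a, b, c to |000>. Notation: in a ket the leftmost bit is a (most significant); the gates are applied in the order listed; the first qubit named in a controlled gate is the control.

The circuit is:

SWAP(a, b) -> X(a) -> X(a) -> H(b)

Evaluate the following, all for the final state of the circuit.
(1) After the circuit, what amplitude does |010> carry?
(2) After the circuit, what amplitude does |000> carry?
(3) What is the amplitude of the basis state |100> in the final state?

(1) The amplitude on |010> is sqrt(2)/2. Key observation: gates 2-3 undo each other exactly, leaving only the rest of the circuit to track.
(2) The amplitude on |000> is sqrt(2)/2.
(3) The amplitude on |100> is 0.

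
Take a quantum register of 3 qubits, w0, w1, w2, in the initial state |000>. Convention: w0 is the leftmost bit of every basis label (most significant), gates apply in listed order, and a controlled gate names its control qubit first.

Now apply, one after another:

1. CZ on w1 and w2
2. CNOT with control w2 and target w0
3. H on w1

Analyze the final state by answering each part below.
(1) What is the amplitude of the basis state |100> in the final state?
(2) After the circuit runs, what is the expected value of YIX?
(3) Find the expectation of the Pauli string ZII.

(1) |100> carries amplitude 0 in the final state.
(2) The observable YIX averages to 0.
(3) The observable ZII averages to 1.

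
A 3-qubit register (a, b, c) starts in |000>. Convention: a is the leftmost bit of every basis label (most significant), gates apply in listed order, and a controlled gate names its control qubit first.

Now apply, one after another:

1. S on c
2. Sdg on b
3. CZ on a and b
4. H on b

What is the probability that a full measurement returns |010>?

Outcome |010> occurs with probability 1/2.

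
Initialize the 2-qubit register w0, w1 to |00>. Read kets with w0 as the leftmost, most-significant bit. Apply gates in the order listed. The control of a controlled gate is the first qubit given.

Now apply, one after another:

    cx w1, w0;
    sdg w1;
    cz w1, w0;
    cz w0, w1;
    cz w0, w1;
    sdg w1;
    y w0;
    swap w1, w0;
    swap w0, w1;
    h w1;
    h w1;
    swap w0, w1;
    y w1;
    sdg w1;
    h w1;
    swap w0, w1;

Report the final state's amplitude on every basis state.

The resulting statevector has amplitude sqrt(2)/2 on |00>, 0 on |01>, sqrt(2)/2 on |10>, 0 on |11>. Key observation: the block from step 9 through step 12 cancels to the identity and can be dropped.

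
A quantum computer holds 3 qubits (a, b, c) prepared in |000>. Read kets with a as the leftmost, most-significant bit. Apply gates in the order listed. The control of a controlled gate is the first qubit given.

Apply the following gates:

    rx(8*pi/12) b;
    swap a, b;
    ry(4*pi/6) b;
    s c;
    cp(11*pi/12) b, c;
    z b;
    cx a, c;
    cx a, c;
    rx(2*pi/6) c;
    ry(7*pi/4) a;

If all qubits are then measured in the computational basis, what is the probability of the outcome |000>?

Outcome |000> occurs with probability 3/32 - 3*sqrt(2)/128. Key observation: the block from step 7 through step 8 cancels to the identity and can be dropped.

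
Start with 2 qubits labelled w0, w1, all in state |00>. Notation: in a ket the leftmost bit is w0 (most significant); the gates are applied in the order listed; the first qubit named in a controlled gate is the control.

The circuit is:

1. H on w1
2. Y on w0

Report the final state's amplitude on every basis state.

After the circuit, the state carries amplitude 0 on |00>, 0 on |01>, sqrt(2)*I/2 on |10>, sqrt(2)*I/2 on |11>.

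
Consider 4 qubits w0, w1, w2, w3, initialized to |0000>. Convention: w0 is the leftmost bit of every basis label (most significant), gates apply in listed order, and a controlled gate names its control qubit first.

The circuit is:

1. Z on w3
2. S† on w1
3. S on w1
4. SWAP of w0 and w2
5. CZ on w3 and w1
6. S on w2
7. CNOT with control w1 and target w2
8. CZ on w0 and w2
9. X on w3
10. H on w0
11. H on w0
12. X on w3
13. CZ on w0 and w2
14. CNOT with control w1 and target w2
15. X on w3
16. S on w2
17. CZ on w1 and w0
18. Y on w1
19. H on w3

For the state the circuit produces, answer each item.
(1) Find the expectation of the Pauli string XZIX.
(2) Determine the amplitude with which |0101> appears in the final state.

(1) The expectation value of XZIX is 0.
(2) The amplitude on |0101> is -sqrt(2)*I/2.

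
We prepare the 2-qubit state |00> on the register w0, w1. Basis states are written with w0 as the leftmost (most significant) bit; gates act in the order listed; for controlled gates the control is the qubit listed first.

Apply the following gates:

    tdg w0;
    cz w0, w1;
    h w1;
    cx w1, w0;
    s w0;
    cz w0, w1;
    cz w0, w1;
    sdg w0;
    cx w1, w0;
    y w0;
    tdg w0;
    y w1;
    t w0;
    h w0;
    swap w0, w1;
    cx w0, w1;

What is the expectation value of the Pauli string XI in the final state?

In the final state, XI has expectation 1. Key observation: steps 4-9 multiply out to the identity, so the circuit reduces to the remaining gates.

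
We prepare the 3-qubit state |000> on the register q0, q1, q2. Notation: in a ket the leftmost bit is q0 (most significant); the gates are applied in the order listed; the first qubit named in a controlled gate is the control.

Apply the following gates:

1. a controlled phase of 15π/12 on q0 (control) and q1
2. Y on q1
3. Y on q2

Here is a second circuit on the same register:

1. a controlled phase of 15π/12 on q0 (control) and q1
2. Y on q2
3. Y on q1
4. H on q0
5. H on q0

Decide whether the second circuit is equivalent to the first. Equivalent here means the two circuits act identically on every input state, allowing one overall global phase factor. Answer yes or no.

Yes — the two circuits implement the same unitary up to a global phase.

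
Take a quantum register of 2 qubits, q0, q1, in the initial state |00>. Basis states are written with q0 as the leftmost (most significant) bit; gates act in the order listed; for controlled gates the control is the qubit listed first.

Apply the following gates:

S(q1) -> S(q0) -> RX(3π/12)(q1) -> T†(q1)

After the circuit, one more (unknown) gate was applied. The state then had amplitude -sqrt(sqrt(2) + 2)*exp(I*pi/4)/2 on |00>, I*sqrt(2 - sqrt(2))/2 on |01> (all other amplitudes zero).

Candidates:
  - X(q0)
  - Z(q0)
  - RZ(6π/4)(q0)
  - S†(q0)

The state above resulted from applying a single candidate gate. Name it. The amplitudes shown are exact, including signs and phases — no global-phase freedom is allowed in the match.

The unique candidate consistent with the amplitudes is RZ(6π/4)(q0).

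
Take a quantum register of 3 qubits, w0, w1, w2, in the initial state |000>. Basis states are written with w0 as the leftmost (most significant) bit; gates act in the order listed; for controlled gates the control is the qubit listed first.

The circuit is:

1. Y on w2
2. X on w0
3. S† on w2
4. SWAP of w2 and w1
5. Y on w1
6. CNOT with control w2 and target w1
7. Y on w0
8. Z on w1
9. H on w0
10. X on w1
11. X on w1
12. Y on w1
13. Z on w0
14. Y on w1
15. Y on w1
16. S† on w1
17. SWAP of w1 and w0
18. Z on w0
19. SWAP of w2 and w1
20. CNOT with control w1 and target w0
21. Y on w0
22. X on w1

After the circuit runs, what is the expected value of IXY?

The expectation value of IXY is 0.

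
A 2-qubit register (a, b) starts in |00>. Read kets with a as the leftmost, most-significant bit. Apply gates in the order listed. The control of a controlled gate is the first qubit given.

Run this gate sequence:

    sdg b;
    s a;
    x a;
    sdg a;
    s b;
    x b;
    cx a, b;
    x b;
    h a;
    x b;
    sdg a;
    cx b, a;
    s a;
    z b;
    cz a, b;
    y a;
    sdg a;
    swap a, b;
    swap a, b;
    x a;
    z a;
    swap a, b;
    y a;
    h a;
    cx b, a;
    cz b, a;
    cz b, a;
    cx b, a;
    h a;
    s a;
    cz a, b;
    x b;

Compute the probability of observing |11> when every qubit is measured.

A full measurement returns |11> with probability 1/2. Key observation: the block from step 24 through step 29 cancels to the identity and can be dropped.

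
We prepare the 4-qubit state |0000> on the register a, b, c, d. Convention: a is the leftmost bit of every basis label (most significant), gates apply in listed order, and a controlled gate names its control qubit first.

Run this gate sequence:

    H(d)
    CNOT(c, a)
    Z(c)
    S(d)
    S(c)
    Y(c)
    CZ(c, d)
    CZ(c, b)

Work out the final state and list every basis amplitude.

The final amplitudes are sqrt(2)*I/2 on |0010>, sqrt(2)/2 on |0011>, and 0 on every other basis state.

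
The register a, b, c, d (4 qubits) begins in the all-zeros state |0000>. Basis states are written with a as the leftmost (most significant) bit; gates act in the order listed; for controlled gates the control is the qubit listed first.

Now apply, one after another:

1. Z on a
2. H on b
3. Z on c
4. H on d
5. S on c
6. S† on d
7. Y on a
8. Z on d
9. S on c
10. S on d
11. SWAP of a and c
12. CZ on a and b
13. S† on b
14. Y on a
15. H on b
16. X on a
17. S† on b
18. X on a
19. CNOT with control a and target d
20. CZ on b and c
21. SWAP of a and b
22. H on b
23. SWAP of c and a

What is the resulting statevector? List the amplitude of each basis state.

The final amplitudes are 0 on |0000>, 0 on |0001>, 0 on |0010>, 0 on |0011>, 0 on |0100>, 0 on |0101>, 0 on |0110>, 0 on |0111>, 1/4 - I/4 on |1000>, -1/4 + I/4 on |1001>, -1/4 + I/4 on |1010>, 1/4 - I/4 on |1011>, -1/4 + I/4 on |1100>, 1/4 - I/4 on |1101>, 1/4 - I/4 on |1110>, -1/4 + I/4 on |1111>.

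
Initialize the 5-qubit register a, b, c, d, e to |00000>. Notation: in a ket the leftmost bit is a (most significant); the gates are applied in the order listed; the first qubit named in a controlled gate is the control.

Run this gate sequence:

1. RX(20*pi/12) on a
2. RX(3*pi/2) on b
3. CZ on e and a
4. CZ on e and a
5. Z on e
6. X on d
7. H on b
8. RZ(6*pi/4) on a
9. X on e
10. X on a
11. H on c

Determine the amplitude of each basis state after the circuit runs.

After the circuit, the state carries amplitude sqrt(2)*(-1 - I)*exp(I*pi/4)/8 on |00011>, sqrt(2)*(-1 - I)*exp(I*pi/4)/8 on |00111>, -1/4 on |01011>, -1/4 on |01111>, sqrt(6)*(-1 - I)*exp(I*pi/4)/8 on |10011>, sqrt(6)*(-1 - I)*exp(I*pi/4)/8 on |10111>, -sqrt(3)/4 on |11011>, -sqrt(3)/4 on |11111>, and 0 on every other basis state. Key observation: the block from step 3 through step 4 cancels to the identity and can be dropped.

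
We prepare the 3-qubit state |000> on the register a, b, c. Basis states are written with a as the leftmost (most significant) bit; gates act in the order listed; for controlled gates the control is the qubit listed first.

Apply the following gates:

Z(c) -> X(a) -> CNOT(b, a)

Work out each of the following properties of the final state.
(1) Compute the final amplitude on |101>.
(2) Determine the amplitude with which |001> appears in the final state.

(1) The final state's coefficient on |101> equals 0.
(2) The final state's coefficient on |001> equals 0.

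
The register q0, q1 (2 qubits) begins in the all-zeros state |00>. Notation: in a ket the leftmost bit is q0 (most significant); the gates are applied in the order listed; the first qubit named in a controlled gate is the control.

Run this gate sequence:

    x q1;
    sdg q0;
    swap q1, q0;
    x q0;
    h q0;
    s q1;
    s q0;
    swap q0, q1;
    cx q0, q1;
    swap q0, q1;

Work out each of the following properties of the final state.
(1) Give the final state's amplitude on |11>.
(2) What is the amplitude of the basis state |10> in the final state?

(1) |11> carries amplitude 0 in the final state.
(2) The amplitude on |10> is sqrt(2)*I/2.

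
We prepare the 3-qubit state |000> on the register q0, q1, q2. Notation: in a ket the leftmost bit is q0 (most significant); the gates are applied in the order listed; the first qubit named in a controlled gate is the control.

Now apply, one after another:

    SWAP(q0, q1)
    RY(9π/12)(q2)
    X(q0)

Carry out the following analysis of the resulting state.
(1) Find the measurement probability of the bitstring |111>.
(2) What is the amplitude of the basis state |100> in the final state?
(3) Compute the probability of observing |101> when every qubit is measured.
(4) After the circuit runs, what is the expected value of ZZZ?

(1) A full measurement returns |111> with probability 0.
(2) |100> carries amplitude sqrt(2 - sqrt(2))/2 in the final state.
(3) A full measurement returns |101> with probability sqrt(2)/4 + 1/2.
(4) In the final state, ZZZ has expectation sqrt(2)/2.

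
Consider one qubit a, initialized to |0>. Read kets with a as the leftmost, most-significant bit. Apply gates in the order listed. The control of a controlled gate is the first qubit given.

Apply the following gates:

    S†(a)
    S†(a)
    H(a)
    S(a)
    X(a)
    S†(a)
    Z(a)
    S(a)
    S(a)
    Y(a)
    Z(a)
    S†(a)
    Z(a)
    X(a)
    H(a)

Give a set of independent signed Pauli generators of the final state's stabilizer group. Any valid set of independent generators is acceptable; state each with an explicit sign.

The final state is stabilized by the group generated by -Y; other independent generating sets are equally valid.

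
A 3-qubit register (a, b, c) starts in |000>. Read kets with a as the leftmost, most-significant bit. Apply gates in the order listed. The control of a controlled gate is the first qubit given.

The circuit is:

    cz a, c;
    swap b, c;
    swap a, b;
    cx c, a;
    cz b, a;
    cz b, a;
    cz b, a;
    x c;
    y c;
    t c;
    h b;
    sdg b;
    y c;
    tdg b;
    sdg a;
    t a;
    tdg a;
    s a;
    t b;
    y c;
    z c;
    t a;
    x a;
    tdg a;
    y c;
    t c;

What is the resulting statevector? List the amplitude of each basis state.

The final amplitudes are sqrt(2)/2 on |101>, -sqrt(2)*I/2 on |111>, and 0 on every other basis state. Key observation: gates 13-20 undo each other exactly, leaving only the rest of the circuit to track.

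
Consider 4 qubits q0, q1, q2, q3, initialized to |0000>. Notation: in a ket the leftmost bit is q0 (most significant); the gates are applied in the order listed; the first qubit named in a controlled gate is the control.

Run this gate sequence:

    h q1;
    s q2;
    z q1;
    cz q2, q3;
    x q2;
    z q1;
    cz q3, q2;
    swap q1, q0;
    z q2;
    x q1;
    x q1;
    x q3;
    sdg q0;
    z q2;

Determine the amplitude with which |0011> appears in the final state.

The final state's coefficient on |0011> equals sqrt(2)/2. Key observation: gates 10-11 undo each other exactly, leaving only the rest of the circuit to track.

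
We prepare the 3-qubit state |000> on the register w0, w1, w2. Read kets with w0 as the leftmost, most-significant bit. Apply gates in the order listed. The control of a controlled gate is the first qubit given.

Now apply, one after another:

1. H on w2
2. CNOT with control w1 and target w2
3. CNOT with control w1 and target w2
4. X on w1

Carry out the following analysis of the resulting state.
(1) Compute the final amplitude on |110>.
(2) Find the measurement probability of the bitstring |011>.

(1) The final state's coefficient on |110> equals 0.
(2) A full measurement returns |011> with probability 1/2.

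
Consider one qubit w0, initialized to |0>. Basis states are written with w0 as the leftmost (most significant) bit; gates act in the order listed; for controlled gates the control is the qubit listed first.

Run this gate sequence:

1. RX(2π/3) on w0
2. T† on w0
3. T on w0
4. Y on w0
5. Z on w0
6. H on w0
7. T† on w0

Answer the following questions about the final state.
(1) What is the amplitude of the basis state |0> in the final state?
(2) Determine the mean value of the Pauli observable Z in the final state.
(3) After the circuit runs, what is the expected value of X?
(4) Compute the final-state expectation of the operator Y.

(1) The final state's coefficient on |0> equals -sqrt(6)/4 - sqrt(2)*I/4.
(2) In the final state, Z has expectation 0.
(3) In the final state, X has expectation -sqrt(6)/4 + sqrt(2)/4.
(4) The observable Y averages to -sqrt(6)/4 - sqrt(2)/4.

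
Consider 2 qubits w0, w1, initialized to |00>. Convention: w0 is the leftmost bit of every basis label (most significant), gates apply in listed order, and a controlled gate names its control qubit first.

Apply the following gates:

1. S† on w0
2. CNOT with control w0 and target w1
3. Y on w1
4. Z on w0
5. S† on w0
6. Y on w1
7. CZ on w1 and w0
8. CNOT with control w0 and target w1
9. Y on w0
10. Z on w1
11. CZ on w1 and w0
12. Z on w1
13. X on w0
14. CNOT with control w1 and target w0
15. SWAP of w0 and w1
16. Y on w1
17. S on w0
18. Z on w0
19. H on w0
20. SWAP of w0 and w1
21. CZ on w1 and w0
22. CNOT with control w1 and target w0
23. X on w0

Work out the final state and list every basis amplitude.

The final amplitudes are -sqrt(2)/2 on |00>, 0 on |01>, 0 on |10>, sqrt(2)/2 on |11>.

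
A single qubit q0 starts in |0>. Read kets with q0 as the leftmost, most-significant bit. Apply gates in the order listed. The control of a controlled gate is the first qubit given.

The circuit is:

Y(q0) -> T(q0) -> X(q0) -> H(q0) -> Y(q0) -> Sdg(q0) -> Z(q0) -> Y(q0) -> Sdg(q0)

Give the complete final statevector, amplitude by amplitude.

After the circuit, the state carries amplitude -sqrt(2)*exp(I*pi/4)/2 on |0>, sqrt(2)*exp(I*pi/4)/2 on |1>.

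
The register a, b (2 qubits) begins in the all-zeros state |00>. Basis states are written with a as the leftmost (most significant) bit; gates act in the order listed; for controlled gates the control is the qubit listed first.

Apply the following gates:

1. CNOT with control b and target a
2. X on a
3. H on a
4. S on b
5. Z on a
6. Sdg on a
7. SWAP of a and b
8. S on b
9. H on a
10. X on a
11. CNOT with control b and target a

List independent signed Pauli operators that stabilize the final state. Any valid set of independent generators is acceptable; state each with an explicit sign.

The final state is stabilized by the group generated by +XI, +IX; other independent generating sets are equally valid.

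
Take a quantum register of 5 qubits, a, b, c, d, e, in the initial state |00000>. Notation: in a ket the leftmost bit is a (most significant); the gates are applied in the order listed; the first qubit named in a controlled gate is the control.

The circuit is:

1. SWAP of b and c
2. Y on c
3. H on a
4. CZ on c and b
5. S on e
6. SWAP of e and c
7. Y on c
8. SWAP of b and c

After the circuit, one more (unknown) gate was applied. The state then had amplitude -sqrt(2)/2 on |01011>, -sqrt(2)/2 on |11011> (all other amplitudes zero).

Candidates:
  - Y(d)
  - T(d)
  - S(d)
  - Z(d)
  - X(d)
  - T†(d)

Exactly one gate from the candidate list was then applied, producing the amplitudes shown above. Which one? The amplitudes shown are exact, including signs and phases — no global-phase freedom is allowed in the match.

The unique candidate consistent with the amplitudes is X(d).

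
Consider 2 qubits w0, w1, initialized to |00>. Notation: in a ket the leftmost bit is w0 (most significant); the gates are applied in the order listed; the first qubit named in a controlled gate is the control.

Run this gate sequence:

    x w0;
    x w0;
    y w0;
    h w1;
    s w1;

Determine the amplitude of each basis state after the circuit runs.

The final amplitudes are 0 on |00>, 0 on |01>, sqrt(2)*I/2 on |10>, -sqrt(2)/2 on |11>.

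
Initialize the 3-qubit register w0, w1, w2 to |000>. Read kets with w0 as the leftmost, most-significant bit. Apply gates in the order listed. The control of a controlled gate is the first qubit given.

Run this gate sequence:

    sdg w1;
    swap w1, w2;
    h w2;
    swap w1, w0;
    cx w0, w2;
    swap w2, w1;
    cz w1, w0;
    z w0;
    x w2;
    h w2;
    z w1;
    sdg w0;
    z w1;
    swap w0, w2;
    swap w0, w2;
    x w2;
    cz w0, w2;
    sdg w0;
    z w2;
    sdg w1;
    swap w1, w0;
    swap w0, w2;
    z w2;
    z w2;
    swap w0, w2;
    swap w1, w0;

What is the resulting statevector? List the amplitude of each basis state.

The final amplitudes are -1/2 on |000>, -1/2 on |001>, I/2 on |010>, I/2 on |011>, 0 on |100>, 0 on |101>, 0 on |110>, 0 on |111>. Key observation: the block from step 21 through step 26 cancels to the identity and can be dropped.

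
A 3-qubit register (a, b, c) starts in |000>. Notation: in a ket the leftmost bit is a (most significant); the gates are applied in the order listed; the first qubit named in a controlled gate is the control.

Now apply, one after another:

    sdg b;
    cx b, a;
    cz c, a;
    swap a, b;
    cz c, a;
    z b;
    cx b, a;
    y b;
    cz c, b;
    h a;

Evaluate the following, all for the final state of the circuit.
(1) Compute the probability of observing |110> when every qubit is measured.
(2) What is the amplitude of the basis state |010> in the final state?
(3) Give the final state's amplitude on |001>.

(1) Outcome |110> occurs with probability 1/2.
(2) The final state's coefficient on |010> equals sqrt(2)*I/2.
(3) The final state's coefficient on |001> equals 0.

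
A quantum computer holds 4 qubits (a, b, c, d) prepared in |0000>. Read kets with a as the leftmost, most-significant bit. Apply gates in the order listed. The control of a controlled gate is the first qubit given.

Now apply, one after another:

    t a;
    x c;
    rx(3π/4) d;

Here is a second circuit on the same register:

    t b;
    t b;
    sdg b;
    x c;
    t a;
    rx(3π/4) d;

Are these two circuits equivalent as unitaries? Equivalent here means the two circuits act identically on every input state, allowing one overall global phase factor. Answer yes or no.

Yes — the two circuits implement the same unitary up to a global phase.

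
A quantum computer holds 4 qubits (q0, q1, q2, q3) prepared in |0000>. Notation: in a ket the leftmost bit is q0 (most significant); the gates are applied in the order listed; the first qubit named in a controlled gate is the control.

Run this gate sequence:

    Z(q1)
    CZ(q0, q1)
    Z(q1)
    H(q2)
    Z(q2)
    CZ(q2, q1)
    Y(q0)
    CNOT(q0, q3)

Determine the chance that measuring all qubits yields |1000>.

Outcome |1000> occurs with probability 0.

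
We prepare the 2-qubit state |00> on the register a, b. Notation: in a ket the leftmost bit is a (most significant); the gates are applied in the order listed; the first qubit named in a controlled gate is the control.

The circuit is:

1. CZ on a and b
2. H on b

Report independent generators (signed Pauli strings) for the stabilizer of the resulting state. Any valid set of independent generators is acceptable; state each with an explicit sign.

The stabilizer group can be generated by +IX, +ZI, among other valid generating sets.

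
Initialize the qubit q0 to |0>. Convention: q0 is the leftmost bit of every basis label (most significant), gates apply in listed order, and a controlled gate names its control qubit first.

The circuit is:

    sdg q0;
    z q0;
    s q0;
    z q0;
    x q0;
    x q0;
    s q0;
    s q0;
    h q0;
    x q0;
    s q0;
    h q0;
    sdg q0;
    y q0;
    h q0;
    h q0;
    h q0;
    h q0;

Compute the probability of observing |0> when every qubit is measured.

The probability of measuring |0> is 1/2. Key observation: gates 15-18 undo each other exactly, leaving only the rest of the circuit to track.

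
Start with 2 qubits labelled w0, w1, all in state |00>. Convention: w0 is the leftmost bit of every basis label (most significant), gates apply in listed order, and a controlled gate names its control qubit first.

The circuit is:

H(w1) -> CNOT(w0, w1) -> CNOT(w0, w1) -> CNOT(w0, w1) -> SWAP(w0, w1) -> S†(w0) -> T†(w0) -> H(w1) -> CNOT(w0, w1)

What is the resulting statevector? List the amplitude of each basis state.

The final amplitudes are 1/2 on |00>, 1/2 on |01>, -exp(I*pi/4)/2 on |10>, -exp(I*pi/4)/2 on |11>. Key observation: steps 2-3 multiply out to the identity, so the circuit reduces to the remaining gates.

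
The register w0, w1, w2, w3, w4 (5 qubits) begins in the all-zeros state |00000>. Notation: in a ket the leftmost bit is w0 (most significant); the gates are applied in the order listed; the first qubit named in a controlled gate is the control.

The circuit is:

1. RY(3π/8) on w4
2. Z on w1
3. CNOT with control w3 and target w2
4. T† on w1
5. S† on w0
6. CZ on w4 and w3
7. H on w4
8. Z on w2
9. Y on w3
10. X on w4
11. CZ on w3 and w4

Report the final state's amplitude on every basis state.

The resulting statevector has amplitude I*sin(pi/16) on |00010>, -I*cos(pi/16) on |00011>, and 0 on every other basis state.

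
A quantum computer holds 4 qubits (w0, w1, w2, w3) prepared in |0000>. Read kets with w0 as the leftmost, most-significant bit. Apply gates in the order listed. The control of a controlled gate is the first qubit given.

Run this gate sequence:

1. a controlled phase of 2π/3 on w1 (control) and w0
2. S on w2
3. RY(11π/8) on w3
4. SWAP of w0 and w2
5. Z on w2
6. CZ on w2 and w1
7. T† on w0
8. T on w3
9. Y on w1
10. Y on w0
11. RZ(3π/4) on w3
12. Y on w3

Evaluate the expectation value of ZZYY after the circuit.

In the final state, ZZYY has expectation 0.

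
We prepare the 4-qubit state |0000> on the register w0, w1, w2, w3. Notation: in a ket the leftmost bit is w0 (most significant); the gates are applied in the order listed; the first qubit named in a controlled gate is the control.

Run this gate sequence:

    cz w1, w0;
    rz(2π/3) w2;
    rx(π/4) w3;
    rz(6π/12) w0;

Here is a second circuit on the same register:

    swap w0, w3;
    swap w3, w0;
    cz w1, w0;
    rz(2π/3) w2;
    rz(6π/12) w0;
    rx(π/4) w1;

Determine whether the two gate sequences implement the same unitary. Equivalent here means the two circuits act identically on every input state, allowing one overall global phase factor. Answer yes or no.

No: there is an input state on which the two circuits produce genuinely different outputs (not merely differing by a phase).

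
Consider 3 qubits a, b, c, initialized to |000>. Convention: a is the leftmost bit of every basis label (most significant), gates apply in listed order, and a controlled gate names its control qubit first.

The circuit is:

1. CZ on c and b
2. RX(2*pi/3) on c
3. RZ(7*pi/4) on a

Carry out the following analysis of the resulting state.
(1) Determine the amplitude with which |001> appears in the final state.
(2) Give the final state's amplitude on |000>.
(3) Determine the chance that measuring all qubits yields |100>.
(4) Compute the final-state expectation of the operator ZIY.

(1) The amplitude on |001> is sqrt(3)*exp(5*I*pi/8)/2.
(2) The final state's coefficient on |000> equals -exp(I*pi/8)/2.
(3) Outcome |100> occurs with probability 0.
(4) The observable ZIY averages to -sqrt(3)/2.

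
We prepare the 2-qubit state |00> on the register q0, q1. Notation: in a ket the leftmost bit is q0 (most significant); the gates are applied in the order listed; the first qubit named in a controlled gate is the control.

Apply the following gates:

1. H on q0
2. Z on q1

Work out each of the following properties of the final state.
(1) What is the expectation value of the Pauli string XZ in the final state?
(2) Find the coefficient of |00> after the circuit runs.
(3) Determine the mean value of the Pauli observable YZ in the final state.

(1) The expectation value of XZ is 1.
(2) The final state's coefficient on |00> equals sqrt(2)/2.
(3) The observable YZ averages to 0.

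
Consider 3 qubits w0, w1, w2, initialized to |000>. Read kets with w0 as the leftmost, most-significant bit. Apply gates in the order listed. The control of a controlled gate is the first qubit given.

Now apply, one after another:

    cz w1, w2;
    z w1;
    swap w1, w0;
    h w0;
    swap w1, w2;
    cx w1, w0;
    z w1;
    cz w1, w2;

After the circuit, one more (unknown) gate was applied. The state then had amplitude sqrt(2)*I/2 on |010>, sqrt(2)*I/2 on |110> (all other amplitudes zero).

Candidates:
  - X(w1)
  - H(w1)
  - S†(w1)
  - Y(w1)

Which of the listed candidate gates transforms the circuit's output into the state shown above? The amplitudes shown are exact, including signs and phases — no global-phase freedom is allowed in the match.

The applied gate was Y(w1).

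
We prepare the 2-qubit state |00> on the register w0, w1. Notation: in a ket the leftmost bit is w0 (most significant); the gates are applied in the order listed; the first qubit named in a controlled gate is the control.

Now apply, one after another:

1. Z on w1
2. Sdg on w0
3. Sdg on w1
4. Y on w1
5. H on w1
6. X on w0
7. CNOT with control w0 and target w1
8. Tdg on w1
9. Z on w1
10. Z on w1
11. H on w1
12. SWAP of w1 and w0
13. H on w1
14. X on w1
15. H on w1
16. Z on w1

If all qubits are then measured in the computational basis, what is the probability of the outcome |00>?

A full measurement returns |00> with probability 0. Key observation: gates 13-16 undo each other exactly, leaving only the rest of the circuit to track.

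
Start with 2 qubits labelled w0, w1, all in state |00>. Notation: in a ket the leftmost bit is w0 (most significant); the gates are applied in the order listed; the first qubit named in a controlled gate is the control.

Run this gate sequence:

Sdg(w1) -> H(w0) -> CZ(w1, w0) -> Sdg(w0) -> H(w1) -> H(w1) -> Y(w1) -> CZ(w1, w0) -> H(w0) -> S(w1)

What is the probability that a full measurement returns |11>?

A full measurement returns |11> with probability 1/2.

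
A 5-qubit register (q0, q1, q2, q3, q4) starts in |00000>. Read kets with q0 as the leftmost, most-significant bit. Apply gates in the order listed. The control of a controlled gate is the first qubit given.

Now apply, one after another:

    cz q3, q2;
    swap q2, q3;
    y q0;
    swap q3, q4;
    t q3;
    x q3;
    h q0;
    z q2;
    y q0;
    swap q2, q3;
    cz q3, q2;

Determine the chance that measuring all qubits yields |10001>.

A full measurement returns |10001> with probability 0.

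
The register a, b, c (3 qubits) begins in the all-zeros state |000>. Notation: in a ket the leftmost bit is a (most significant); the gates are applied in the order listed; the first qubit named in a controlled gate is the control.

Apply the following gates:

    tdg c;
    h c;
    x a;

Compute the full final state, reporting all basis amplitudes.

The final amplitudes are sqrt(2)/2 on |100>, sqrt(2)/2 on |101>, and 0 on every other basis state.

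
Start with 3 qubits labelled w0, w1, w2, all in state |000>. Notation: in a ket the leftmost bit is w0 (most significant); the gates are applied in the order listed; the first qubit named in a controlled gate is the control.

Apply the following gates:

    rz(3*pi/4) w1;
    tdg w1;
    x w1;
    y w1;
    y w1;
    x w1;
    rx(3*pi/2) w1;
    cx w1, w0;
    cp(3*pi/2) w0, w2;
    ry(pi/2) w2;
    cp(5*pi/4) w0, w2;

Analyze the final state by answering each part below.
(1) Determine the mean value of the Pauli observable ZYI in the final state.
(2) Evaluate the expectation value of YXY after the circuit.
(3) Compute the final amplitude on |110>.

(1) The expectation value of ZYI is 0. Key observation: gates 3-6 undo each other exactly, leaving only the rest of the circuit to track.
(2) The expectation value of YXY is -sqrt(2)/4.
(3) The final state's coefficient on |110> equals -exp(I*pi/8)/2.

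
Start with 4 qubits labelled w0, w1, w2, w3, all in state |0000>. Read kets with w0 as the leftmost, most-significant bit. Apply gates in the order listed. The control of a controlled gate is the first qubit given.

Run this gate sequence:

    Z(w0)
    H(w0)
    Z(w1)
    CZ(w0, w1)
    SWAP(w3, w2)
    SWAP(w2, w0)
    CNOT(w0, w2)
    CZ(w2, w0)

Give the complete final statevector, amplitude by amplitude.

The resulting statevector has amplitude sqrt(2)/2 on |0000>, sqrt(2)/2 on |0010>, and 0 on every other basis state.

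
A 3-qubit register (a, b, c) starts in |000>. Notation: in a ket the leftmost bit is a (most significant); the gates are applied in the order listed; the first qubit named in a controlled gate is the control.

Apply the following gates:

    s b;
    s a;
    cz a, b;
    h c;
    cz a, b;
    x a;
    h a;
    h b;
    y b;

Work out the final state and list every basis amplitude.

After the circuit, the state carries amplitude -sqrt(2)*I/4 on |000>, -sqrt(2)*I/4 on |001>, sqrt(2)*I/4 on |010>, sqrt(2)*I/4 on |011>, sqrt(2)*I/4 on |100>, sqrt(2)*I/4 on |101>, -sqrt(2)*I/4 on |110>, -sqrt(2)*I/4 on |111>.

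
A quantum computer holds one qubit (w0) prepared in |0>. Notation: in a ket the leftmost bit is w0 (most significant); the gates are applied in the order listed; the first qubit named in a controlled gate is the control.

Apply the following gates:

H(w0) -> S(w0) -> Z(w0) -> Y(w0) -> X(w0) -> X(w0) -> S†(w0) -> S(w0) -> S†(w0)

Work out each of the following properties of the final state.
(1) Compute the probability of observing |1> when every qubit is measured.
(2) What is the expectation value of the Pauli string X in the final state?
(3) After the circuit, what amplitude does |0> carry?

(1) Outcome |1> occurs with probability 1/2.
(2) The expectation value of X is -1.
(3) The amplitude on |0> is -sqrt(2)/2.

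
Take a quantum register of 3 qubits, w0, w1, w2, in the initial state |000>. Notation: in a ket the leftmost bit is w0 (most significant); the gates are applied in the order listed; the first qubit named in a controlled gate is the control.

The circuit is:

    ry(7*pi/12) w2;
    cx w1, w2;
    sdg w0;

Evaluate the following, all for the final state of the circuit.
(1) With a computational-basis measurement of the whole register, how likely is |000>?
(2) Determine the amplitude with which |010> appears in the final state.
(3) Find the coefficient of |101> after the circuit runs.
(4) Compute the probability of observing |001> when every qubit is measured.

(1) The probability of measuring |000> is -sqrt(6)/8 + sqrt(2)/8 + 1/2.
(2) |010> carries amplitude 0 in the final state.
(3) |101> carries amplitude 0 in the final state.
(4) The probability of measuring |001> is -sqrt(2)/8 + sqrt(6)/8 + 1/2.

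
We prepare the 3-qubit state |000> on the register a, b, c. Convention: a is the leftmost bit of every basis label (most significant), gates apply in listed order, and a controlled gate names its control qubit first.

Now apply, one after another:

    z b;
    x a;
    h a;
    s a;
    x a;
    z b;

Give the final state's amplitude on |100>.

The amplitude on |100> is sqrt(2)/2.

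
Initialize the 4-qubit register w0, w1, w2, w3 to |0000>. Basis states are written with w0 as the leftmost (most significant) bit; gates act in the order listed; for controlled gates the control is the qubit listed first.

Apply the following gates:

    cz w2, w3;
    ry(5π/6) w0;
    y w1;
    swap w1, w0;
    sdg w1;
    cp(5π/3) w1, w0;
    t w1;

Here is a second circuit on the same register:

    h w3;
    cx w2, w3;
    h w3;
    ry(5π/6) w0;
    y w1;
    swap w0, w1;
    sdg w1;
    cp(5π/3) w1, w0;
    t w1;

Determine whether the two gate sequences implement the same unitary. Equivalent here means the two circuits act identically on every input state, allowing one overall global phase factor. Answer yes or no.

Yes, they are equivalent — the unitaries differ by at most a global phase.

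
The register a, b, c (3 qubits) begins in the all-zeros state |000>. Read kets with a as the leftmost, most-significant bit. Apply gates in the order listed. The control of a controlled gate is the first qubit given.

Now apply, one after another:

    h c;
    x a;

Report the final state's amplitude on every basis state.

The final amplitudes are sqrt(2)/2 on |100>, sqrt(2)/2 on |101>, and 0 on every other basis state.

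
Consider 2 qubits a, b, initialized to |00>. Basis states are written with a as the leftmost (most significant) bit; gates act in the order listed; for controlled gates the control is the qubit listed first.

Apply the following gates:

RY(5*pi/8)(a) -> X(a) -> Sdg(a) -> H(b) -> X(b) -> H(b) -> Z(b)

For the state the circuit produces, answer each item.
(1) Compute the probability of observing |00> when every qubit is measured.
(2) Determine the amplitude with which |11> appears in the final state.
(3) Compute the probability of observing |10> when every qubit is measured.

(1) Outcome |00> occurs with probability sin(5*pi/16)**2.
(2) The amplitude on |11> is 0.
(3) The probability of measuring |10> is cos(5*pi/16)**2.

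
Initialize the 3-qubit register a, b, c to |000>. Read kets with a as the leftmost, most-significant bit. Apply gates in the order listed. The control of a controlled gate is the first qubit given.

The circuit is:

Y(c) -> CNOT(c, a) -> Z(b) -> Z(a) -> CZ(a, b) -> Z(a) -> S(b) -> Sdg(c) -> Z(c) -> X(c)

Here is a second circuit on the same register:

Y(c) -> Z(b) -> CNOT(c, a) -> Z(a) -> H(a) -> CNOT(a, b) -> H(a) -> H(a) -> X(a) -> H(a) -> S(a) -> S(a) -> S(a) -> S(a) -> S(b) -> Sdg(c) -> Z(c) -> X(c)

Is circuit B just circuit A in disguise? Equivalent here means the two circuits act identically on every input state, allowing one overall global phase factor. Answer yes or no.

No — the two circuits implement different unitaries, even allowing a global phase.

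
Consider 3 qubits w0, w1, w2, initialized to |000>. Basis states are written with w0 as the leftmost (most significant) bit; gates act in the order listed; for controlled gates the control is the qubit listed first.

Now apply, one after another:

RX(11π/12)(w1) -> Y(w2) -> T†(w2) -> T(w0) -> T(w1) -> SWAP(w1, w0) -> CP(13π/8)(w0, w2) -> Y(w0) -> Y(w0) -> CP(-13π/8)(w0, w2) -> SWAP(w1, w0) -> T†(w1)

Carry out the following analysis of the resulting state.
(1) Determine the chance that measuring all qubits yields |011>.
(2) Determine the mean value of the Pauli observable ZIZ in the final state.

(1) Outcome |011> occurs with probability sqrt(2)/8 + sqrt(6)/8 + 1/2. Key observation: the block from step 5 through step 12 cancels to the identity and can be dropped.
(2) The expectation value of ZIZ is -1.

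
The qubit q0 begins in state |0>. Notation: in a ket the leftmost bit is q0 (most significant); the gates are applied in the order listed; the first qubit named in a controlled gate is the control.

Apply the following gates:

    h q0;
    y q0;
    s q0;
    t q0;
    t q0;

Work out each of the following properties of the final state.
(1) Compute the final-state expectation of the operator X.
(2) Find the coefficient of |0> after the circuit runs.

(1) In the final state, X has expectation 1.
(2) The amplitude on |0> is -sqrt(2)*I/2.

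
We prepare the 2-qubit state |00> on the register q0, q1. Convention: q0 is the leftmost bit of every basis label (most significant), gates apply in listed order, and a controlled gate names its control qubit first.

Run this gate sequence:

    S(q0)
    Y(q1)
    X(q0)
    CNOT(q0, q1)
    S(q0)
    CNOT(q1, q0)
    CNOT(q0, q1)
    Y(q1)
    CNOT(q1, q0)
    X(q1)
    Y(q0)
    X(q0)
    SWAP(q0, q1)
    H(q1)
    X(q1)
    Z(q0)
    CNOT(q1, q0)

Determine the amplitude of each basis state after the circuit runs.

The final amplitudes are 0 on |00>, -sqrt(2)/2 on |01>, sqrt(2)/2 on |10>, 0 on |11>.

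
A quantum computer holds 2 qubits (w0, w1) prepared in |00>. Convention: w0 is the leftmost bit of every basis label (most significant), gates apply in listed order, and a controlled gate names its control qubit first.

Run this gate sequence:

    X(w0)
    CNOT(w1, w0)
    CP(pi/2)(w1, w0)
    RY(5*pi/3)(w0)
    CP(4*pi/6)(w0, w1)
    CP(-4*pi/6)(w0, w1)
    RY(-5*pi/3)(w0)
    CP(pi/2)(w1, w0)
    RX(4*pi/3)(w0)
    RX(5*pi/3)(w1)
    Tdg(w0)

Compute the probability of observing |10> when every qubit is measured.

The probability of measuring |10> is 3/16. Key observation: the block from step 4 through step 7 cancels to the identity and can be dropped.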